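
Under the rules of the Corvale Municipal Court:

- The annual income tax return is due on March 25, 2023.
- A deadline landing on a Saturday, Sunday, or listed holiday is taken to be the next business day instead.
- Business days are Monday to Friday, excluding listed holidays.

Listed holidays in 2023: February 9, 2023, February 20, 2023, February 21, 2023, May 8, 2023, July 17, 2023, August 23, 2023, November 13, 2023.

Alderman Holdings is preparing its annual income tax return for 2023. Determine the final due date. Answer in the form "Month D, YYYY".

March 27, 2023

Start from the fixed due date, March 25, 2023.
March 25, 2023 is a Saturday; the next business day is March 27, 2023 (Monday).
So the filing is due March 27, 2023.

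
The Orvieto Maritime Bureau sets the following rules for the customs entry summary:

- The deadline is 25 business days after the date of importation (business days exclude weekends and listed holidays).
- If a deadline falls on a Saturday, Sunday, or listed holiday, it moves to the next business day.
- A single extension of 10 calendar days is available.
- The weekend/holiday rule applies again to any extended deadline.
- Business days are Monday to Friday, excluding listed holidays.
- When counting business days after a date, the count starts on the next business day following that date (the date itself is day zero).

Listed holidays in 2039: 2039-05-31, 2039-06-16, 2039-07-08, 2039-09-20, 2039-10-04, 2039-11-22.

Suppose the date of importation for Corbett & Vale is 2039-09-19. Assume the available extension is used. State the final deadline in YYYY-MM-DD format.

Counting 25 business days after 2039-09-19 (skipping weekends and listed holidays) reaches 2039-10-26.
2039-10-26 is a Wednesday and not a listed holiday, so it stands.
With the 10-day extension, 2039-10-26 becomes 2039-11-05.
2039-11-05 falls on a Saturday. Rolling to the next business day gives 2039-11-07, a Monday.
Final deadline: 2039-11-07.

2039-11-07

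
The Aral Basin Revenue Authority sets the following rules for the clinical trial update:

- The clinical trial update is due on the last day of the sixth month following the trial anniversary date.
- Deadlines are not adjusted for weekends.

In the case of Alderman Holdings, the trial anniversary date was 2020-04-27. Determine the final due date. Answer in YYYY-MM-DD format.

6 months after 2020-04-27 is October 2020; that month ends on 2020-10-31.
2020-10-31 falls on a Saturday. The rules make no weekend/holiday allowance, so it remains 2020-10-31.
Final deadline: 2020-10-31.

2020-10-31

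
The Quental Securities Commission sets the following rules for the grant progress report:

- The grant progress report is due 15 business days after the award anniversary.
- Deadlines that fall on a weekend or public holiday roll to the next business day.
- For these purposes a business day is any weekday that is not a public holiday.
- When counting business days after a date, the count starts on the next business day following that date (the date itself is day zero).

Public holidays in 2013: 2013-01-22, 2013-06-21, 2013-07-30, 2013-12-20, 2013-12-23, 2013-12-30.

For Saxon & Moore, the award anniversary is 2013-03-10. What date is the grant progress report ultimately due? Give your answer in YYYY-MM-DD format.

Starting the day after 2013-03-10 and counting 15 business days lands on 2013-03-29.
2013-03-29 is a Friday and not a listed holiday, so it stands.
Deadline: 2013-03-29.

2013-03-29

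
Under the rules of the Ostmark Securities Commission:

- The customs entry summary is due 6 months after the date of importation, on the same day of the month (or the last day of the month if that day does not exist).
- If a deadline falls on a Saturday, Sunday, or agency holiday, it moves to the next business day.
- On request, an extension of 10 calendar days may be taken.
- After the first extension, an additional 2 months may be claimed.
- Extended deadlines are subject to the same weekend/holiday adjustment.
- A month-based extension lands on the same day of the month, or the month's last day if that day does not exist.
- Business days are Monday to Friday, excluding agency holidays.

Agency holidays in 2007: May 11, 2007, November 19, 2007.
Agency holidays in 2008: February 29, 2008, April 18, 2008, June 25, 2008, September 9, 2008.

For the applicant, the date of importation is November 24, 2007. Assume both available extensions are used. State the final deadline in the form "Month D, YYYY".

6 months from November 24, 2007 is May 24, 2008.
Because May 24, 2008 is a Saturday, the deadline becomes May 26, 2008 (Monday).
Applying the 10-calendar-day extension: May 26, 2008 + 10 days = June 5, 2008.
June 5, 2008 (Thursday) is already a business day.
Add 2 months to June 5, 2008: August 5, 2008.
August 5, 2008 falls on a Tuesday, which is a business day, so no adjustment is needed.
Deadline: August 5, 2008.

August 5, 2008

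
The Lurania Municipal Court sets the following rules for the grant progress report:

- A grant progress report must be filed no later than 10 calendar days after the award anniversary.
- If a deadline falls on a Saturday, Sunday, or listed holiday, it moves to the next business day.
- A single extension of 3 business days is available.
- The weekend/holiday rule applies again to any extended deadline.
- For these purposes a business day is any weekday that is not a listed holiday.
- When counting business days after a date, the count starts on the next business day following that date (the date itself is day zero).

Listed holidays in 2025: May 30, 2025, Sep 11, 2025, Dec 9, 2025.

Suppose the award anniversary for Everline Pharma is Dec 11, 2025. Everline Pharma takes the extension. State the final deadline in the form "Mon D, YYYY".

Dec 25, 2025

Adding 10 calendar days to Dec 11, 2025 gives Dec 21, 2025.
Dec 21, 2025 is a Sunday, so it moves to the next business day, Dec 22, 2025 (Monday).
Counting 3 further business days from Dec 22, 2025 reaches Dec 25, 2025.
Since Dec 25, 2025 is a Thursday and not a holiday, the date is unchanged.
Final deadline: Dec 25, 2025.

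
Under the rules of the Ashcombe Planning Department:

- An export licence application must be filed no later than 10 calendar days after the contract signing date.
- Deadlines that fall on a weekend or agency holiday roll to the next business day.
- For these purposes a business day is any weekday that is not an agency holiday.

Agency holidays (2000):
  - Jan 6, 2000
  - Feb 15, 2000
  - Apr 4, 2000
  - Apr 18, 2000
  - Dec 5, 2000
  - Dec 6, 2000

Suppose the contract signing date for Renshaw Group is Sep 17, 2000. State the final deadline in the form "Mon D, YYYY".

10 calendar days after Sep 17, 2000 is Sep 27, 2000.
Since Sep 27, 2000 is a Wednesday and not a holiday, the date is unchanged.
Deadline: Sep 27, 2000.

Sep 27, 2000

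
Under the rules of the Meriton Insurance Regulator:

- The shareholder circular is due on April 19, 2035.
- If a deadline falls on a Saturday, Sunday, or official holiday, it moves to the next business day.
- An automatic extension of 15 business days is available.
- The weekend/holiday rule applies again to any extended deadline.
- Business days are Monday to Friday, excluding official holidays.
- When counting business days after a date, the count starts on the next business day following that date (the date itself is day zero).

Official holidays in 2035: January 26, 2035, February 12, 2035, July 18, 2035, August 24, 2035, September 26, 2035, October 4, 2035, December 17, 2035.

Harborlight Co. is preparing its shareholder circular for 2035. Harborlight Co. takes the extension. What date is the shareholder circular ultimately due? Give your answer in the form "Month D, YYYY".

The stated deadline is April 19, 2035.
April 19, 2035 falls on a Thursday, which is a business day, so no adjustment is needed.
Applying the 15-business-day extension: 15 business days after April 19, 2035 is May 10, 2035.
May 10, 2035 is a Thursday and not a listed holiday, so it stands.
So the filing is due May 10, 2035.

May 10, 2035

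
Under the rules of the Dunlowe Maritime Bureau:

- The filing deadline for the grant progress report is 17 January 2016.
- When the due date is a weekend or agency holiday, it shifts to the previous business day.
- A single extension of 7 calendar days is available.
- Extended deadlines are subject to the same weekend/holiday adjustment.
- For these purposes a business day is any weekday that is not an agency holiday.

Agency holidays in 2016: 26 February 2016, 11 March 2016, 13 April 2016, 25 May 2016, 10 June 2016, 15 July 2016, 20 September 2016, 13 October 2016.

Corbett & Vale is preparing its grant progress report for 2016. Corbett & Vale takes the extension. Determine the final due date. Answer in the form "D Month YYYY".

22 January 2016

Start from the fixed due date, 17 January 2016.
17 January 2016 is a Sunday; the preceding business day is 15 January 2016 (Friday).
With the 7-day extension, 15 January 2016 becomes 22 January 2016.
22 January 2016 falls on a Friday, which is a business day, so no adjustment is needed.
Deadline: 22 January 2016.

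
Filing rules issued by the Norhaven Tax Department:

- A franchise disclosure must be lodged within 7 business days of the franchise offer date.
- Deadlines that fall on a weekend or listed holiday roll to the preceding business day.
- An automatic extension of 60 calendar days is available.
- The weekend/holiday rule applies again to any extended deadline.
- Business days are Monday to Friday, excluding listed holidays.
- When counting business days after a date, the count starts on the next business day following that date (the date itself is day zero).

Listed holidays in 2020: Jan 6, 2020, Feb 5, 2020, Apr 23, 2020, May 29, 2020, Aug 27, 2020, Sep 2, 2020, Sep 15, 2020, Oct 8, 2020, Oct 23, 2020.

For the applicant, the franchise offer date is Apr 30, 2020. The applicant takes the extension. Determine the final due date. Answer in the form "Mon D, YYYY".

Jul 10, 2020

Starting the day after Apr 30, 2020 and counting 7 business days lands on May 11, 2020.
Since May 11, 2020 is a Monday and not a holiday, the date is unchanged.
Add the 60 calendar-day extension to May 11, 2020: Jul 10, 2020.
Jul 10, 2020 (Friday) is already a business day.
Final deadline: Jul 10, 2020.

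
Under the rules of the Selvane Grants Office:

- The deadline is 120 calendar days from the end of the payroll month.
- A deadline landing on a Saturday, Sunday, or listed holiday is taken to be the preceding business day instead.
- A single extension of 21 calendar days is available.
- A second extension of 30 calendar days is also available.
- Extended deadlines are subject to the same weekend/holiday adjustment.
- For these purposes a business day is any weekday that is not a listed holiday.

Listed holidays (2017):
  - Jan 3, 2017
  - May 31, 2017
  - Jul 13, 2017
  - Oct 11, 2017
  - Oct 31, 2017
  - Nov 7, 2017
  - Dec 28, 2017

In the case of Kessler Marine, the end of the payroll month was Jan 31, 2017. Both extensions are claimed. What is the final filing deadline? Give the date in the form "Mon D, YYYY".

120 calendar days after Jan 31, 2017 is May 31, 2017.
May 31, 2017 is a listed holiday; the preceding business day is May 30, 2017 (Tuesday).
The 21-calendar-day extension moves the deadline from May 30, 2017 to Jun 20, 2017.
Jun 20, 2017 (Tuesday) is already a business day.
Add the 30 calendar-day extension to Jun 20, 2017: Jul 20, 2017.
Jul 20, 2017 is a Thursday and not a listed holiday, so it stands.
The final due date is Jul 20, 2017.

Jul 20, 2017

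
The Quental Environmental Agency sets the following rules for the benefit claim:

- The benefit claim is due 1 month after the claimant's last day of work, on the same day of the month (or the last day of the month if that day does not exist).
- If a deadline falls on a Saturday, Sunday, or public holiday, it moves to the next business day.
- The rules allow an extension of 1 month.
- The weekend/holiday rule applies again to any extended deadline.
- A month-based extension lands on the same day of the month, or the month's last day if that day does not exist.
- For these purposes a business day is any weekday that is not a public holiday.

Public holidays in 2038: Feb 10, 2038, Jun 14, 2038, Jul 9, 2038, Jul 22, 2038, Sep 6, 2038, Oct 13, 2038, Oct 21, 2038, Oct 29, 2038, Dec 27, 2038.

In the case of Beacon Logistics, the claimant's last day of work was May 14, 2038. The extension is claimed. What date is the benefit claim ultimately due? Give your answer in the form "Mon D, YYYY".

Jul 15, 2038

1 month from May 14, 2038 is Jun 14, 2038.
Jun 14, 2038 falls on a listed holiday. Rolling to the next business day gives Jun 15, 2038, a Tuesday.
Applying the 1 month extension: 1 month after Jun 15, 2038 is Jul 15, 2038.
Jul 15, 2038 is a Thursday and not a listed holiday, so it stands.
Final deadline: Jul 15, 2038.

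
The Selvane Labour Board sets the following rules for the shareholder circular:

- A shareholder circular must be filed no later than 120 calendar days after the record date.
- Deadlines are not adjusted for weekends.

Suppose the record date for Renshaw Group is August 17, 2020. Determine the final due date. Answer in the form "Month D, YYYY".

December 15, 2020

Adding 120 calendar days to August 17, 2020 gives December 15, 2020.
No adjustment is made for weekends or holidays, so December 15, 2020 stands.
So the filing is due December 15, 2020.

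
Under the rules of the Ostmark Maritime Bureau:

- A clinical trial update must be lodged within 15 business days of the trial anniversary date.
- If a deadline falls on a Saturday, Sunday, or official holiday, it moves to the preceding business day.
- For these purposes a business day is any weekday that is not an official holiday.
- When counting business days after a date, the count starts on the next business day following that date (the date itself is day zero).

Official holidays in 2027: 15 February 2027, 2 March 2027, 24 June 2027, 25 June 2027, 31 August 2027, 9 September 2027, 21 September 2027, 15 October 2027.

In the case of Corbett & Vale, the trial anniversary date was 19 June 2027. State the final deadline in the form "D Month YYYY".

13 July 2027

Starting the day after 19 June 2027 and counting 15 business days lands on 13 July 2027.
13 July 2027 falls on a Tuesday, which is a business day, so no adjustment is needed.
Deadline: 13 July 2027.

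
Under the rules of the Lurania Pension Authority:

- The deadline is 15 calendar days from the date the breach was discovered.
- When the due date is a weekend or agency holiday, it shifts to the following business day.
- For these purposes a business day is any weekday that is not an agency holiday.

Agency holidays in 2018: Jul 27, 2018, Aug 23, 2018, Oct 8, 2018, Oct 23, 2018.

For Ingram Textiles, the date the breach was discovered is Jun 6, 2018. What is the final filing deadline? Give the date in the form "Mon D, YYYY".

15 calendar days after Jun 6, 2018 is Jun 21, 2018.
Jun 21, 2018 falls on a Thursday, which is a business day, so no adjustment is needed.
So the filing is due Jun 21, 2018.

Jun 21, 2018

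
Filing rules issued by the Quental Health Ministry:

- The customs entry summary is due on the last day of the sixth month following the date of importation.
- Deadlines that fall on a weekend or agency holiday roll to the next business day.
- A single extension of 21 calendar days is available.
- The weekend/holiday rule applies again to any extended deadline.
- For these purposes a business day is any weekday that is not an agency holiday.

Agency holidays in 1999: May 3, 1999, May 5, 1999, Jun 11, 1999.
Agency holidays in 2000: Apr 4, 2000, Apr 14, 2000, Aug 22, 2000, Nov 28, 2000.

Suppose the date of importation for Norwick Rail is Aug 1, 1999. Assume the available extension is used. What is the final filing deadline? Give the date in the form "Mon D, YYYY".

6 months after Aug 1, 1999 falls in February 2000; the last day of that month is Feb 29, 2000.
Since Feb 29, 2000 is a Tuesday and not a holiday, the date is unchanged.
Add the 21 calendar-day extension to Feb 29, 2000: Mar 21, 2000.
Mar 21, 2000 is a Tuesday and not a listed holiday, so it stands.
So the filing is due Mar 21, 2000.

Mar 21, 2000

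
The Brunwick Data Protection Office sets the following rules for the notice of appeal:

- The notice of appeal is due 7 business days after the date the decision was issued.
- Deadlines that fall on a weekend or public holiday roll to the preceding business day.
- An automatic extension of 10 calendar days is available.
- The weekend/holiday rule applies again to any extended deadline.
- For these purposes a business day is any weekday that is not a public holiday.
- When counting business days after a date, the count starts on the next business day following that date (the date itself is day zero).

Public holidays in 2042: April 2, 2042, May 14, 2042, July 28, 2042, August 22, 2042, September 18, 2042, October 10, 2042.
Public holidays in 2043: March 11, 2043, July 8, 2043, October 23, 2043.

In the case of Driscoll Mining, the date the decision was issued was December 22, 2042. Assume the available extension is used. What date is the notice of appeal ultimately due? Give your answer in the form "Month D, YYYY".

January 9, 2043

Starting the day after December 22, 2042 and counting 7 business days lands on December 31, 2042.
December 31, 2042 (Wednesday) is already a business day.
Add the 10 calendar-day extension to December 31, 2042: January 10, 2043.
January 10, 2043 is a Saturday, so it moves to the preceding business day, January 9, 2043 (Friday).
The final due date is January 9, 2043.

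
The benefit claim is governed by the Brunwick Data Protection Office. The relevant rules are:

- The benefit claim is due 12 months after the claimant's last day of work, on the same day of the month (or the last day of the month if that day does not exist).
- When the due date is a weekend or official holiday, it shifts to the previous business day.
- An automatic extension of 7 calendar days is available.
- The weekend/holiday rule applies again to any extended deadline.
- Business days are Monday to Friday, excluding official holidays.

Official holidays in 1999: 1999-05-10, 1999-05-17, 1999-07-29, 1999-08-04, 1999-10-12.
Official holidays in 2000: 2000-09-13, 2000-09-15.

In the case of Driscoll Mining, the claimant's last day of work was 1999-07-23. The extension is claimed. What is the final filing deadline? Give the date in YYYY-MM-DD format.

2000-07-28

Moving 12 months forward from 1999-07-23 on the corresponding day gives 2000-07-23.
2000-07-23 is a Sunday, so it moves to the preceding business day, 2000-07-21 (Friday).
Add the 7 calendar-day extension to 2000-07-21: 2000-07-28.
2000-07-28 is a Friday and not a listed holiday, so it stands.
So the filing is due 2000-07-28.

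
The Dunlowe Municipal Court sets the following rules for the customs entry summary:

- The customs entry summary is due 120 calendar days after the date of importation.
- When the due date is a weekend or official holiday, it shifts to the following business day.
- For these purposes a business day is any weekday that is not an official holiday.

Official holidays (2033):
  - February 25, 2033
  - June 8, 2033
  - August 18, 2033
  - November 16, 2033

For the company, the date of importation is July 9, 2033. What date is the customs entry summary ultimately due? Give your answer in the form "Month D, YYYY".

120 calendar days after July 9, 2033 is November 6, 2033.
November 6, 2033 falls on a Sunday. Rolling to the next business day gives November 7, 2033, a Monday.
So the filing is due November 7, 2033.

November 7, 2033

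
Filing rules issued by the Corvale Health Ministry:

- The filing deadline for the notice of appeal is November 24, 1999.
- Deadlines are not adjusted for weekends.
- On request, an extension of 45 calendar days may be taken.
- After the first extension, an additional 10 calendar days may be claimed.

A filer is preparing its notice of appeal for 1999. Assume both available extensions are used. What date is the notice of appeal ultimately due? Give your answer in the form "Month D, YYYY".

The stated deadline is November 24, 1999.
November 24, 1999 is a Wednesday; no weekend or holiday adjustment applies.
The 45-calendar-day extension moves the deadline from November 24, 1999 to January 8, 2000.
January 8, 2000 is a Saturday; no weekend or holiday adjustment applies.
The 10-calendar-day extension moves the deadline from January 8, 2000 to January 18, 2000.
January 18, 2000 falls on a Tuesday. The rules make no weekend/holiday allowance, so it remains January 18, 2000.
The final due date is January 18, 2000.

January 18, 2000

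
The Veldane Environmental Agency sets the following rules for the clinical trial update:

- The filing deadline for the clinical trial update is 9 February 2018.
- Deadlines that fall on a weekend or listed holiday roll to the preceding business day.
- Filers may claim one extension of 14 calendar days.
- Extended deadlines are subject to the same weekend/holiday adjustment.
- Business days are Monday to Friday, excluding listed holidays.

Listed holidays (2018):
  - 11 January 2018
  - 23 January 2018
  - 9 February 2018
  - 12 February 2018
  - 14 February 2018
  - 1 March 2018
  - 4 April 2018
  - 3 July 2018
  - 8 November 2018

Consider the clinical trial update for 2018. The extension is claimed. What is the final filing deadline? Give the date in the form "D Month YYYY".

Start from the fixed due date, 9 February 2018.
9 February 2018 falls on a listed holiday. Rolling to the preceding business day gives 8 February 2018, a Thursday.
The 14-calendar-day extension moves the deadline from 8 February 2018 to 22 February 2018.
22 February 2018 is a Thursday and not a listed holiday, so it stands.
So the filing is due 22 February 2018.

22 February 2018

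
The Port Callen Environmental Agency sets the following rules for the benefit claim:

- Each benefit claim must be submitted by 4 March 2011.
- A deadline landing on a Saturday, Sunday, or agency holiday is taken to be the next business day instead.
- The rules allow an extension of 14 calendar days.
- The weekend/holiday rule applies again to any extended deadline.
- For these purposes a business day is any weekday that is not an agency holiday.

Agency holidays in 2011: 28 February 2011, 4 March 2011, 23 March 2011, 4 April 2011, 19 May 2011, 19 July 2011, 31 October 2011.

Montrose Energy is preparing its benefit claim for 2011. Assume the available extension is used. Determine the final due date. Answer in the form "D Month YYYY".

21 March 2011

The stated deadline is 4 March 2011.
4 March 2011 is a listed holiday, so it moves to the next business day, 7 March 2011 (Monday).
The 14-calendar-day extension moves the deadline from 7 March 2011 to 21 March 2011.
21 March 2011 (Monday) is already a business day.
So the filing is due 21 March 2011.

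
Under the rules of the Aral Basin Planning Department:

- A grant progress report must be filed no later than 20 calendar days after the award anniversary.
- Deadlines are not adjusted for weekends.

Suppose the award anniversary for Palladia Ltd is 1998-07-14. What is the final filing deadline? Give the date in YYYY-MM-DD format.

From 1998-07-14, 20 calendar days later is 1998-08-03.
1998-08-03 is a Monday; no weekend or holiday adjustment applies.
The final due date is 1998-08-03.

1998-08-03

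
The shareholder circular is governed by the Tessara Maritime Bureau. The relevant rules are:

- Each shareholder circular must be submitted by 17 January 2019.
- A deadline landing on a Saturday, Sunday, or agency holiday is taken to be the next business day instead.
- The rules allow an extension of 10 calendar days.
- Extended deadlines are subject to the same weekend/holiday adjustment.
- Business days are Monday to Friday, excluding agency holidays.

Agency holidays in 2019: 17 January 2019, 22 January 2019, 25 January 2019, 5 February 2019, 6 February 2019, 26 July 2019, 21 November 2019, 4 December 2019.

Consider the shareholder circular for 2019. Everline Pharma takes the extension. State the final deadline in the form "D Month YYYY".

28 January 2019

The statutory due date is 17 January 2019.
17 January 2019 is a listed holiday, so it moves to the next business day, 18 January 2019 (Friday).
Applying the 10-calendar-day extension: 18 January 2019 + 10 days = 28 January 2019.
Since 28 January 2019 is a Monday and not a holiday, the date is unchanged.
The final due date is 28 January 2019.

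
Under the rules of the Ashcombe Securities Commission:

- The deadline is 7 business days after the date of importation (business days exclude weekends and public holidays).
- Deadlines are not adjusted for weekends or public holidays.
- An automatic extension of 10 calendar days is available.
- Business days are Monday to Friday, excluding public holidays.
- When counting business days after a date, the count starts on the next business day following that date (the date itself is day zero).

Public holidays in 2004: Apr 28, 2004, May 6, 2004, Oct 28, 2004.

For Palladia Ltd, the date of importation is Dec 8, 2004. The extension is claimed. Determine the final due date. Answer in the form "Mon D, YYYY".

7 business days after Dec 8, 2004, excluding weekends and holidays, is Dec 17, 2004.
Dec 17, 2004 is a Friday; no weekend or holiday adjustment applies.
Applying the 10-calendar-day extension: Dec 17, 2004 + 10 days = Dec 27, 2004.
Dec 27, 2004 falls on a Monday. The rules make no weekend/holiday allowance, so it remains Dec 27, 2004.
So the filing is due Dec 27, 2004.

Dec 27, 2004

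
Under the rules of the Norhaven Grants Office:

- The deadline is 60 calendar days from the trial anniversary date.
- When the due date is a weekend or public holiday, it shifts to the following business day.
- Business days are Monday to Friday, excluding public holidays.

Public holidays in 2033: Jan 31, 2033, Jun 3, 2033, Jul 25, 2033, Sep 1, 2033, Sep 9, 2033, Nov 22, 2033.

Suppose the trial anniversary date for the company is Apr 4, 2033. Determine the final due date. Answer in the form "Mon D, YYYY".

Trigger date Apr 4, 2033 + 60 calendar days = Jun 3, 2033.
Jun 3, 2033 is a listed holiday; the next business day is Jun 6, 2033 (Monday).
Deadline: Jun 6, 2033.

Jun 6, 2033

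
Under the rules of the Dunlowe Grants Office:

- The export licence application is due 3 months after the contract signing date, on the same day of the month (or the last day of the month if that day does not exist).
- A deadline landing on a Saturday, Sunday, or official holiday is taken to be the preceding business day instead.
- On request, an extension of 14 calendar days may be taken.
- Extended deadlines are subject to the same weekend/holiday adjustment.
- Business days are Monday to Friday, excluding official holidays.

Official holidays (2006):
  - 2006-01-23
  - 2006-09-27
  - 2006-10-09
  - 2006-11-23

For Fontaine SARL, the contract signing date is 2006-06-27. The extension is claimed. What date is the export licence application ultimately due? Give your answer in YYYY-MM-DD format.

2006-10-10

3 months from 2006-06-27 is 2006-09-27.
2006-09-27 falls on a listed holiday. Rolling to the preceding business day gives 2006-09-26, a Tuesday.
Add the 14 calendar-day extension to 2006-09-26: 2006-10-10.
2006-10-10 (Tuesday) is already a business day.
Deadline: 2006-10-10.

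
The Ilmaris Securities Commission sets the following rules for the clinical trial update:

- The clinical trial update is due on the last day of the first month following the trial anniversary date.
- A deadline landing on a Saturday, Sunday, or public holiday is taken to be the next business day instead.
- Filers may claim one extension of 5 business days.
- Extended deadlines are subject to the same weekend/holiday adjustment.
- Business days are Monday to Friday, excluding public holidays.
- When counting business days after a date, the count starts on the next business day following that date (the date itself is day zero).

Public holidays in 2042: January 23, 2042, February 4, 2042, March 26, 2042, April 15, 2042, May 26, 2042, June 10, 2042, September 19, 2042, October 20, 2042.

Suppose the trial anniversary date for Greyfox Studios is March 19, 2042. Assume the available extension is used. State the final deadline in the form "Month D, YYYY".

1 month after March 19, 2042 falls in April 2042; the last day of that month is April 30, 2042.
April 30, 2042 falls on a Wednesday, which is a business day, so no adjustment is needed.
Counting 5 further business days from April 30, 2042 reaches May 7, 2042.
Since May 7, 2042 is a Wednesday and not a holiday, the date is unchanged.
The final due date is May 7, 2042.

May 7, 2042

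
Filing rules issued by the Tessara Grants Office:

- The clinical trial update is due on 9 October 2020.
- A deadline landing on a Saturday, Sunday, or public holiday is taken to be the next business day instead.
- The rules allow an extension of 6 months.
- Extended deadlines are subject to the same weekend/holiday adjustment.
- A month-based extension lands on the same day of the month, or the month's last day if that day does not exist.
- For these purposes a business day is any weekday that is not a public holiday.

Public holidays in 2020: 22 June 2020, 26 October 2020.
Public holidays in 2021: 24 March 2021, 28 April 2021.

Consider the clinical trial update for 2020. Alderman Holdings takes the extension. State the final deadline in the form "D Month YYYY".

9 April 2021

The statutory due date is 9 October 2020.
9 October 2020 (Friday) is already a business day.
Applying the 6 months extension: 6 months after 9 October 2020 is 9 April 2021.
9 April 2021 (Friday) is already a business day.
So the filing is due 9 April 2021.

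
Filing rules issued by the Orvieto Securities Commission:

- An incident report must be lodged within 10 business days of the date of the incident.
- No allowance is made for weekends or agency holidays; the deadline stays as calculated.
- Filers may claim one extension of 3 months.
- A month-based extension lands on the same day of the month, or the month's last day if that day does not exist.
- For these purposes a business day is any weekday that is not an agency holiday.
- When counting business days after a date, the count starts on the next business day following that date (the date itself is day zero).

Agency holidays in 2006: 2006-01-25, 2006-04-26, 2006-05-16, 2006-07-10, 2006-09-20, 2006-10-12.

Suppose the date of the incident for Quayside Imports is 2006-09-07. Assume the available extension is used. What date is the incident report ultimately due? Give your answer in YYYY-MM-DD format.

Starting the day after 2006-09-07 and counting 10 business days lands on 2006-09-22.
2006-09-22 falls on a Friday. The rules make no weekend/holiday allowance, so it remains 2006-09-22.
Applying the 3 months extension: 3 months after 2006-09-22 is 2006-12-22.
2006-12-22 is a Friday; no weekend or holiday adjustment applies.
Final deadline: 2006-12-22.

2006-12-22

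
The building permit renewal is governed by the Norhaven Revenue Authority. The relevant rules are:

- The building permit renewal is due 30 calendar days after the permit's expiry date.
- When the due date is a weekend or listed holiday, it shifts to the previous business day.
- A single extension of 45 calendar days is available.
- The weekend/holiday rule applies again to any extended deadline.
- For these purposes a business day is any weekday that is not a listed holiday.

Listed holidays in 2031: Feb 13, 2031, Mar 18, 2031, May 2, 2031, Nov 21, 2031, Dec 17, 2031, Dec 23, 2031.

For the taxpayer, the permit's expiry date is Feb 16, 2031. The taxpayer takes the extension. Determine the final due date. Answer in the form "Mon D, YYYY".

Trigger date Feb 16, 2031 + 30 calendar days = Mar 18, 2031.
Mar 18, 2031 is a listed holiday; the preceding business day is Mar 17, 2031 (Monday).
Applying the 45-calendar-day extension: Mar 17, 2031 + 45 days = May 1, 2031.
Since May 1, 2031 is a Thursday and not a holiday, the date is unchanged.
Deadline: May 1, 2031.

May 1, 2031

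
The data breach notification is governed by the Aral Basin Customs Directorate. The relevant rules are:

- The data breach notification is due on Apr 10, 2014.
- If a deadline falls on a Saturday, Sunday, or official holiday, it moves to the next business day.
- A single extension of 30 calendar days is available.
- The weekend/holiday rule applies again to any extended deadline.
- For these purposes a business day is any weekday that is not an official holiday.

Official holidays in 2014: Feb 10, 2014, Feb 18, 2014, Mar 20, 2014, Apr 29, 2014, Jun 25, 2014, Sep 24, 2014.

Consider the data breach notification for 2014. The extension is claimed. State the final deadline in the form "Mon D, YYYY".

The stated deadline is Apr 10, 2014.
Apr 10, 2014 falls on a Thursday, which is a business day, so no adjustment is needed.
Applying the 30-calendar-day extension: Apr 10, 2014 + 30 days = May 10, 2014.
May 10, 2014 falls on a Saturday. Rolling to the next business day gives May 12, 2014, a Monday.
The final due date is May 12, 2014.

May 12, 2014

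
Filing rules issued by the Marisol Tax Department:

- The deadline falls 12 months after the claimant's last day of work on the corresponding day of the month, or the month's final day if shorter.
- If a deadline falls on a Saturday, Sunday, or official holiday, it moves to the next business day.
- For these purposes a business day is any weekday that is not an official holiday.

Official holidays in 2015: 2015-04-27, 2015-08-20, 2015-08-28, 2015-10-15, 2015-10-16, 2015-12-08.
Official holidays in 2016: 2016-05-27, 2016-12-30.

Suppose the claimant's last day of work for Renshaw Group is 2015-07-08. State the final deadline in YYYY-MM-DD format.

2016-07-08

12 months after 2015-07-08, on the same day of the month, is 2016-07-08.
2016-07-08 is a Friday and not a listed holiday, so it stands.
So the filing is due 2016-07-08.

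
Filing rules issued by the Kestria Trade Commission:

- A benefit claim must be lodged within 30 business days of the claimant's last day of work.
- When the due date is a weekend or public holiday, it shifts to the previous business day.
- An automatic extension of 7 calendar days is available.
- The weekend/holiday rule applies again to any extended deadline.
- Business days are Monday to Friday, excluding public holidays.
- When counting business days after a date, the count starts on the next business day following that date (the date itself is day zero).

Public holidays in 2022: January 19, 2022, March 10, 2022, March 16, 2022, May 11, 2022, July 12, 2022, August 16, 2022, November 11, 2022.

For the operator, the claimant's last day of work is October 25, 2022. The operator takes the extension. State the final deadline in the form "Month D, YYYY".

Counting 30 business days after October 25, 2022 (skipping weekends and listed holidays) reaches December 7, 2022.
Since December 7, 2022 is a Wednesday and not a holiday, the date is unchanged.
With the 7-day extension, December 7, 2022 becomes December 14, 2022.
December 14, 2022 is a Wednesday and not a listed holiday, so it stands.
Deadline: December 14, 2022.

December 14, 2022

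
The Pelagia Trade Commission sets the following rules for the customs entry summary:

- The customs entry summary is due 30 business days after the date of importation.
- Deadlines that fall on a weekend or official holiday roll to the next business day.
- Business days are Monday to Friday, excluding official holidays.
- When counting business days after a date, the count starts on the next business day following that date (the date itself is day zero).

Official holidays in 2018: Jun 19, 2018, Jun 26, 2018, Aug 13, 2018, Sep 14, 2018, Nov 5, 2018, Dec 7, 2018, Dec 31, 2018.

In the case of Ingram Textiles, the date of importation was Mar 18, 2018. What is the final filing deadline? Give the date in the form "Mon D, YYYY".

Starting the day after Mar 18, 2018 and counting 30 business days lands on Apr 27, 2018.
Apr 27, 2018 (Friday) is already a business day.
Deadline: Apr 27, 2018.

Apr 27, 2018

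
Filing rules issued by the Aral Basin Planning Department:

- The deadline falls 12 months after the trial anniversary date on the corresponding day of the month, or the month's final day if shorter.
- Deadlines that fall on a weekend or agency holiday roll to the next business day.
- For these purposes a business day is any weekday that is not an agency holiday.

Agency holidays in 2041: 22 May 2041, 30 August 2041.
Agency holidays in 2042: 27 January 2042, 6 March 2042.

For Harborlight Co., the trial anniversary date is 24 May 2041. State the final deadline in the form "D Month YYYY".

Moving 12 months forward from 24 May 2041 on the corresponding day gives 24 May 2042.
Because 24 May 2042 is a Saturday, the deadline becomes 26 May 2042 (Monday).
Final deadline: 26 May 2042.

26 May 2042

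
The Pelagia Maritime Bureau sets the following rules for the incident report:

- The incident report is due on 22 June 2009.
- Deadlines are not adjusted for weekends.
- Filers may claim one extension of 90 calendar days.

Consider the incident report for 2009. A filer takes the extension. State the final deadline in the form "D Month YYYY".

Start from the fixed due date, 22 June 2009.
22 June 2009 falls on a Monday. The rules make no weekend/holiday allowance, so it remains 22 June 2009.
The 90-calendar-day extension moves the deadline from 22 June 2009 to 20 September 2009.
20 September 2009 falls on a Sunday. The rules make no weekend/holiday allowance, so it remains 20 September 2009.
So the filing is due 20 September 2009.

20 September 2009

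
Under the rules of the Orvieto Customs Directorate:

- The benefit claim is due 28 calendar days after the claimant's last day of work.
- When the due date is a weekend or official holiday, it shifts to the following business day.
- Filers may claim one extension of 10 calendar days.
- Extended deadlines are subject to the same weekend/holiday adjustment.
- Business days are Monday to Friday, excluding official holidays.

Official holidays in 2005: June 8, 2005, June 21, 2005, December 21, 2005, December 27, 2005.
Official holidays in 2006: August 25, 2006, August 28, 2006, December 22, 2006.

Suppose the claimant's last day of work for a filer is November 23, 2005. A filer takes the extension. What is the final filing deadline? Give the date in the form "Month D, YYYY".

28 calendar days after November 23, 2005 is December 21, 2005.
Because December 21, 2005 is a listed holiday, the deadline becomes December 22, 2005 (Thursday).
With the 10-day extension, December 22, 2005 becomes January 1, 2006.
January 1, 2006 falls on a Sunday. Rolling to the next business day gives January 2, 2006, a Monday.
The final due date is January 2, 2006.

January 2, 2006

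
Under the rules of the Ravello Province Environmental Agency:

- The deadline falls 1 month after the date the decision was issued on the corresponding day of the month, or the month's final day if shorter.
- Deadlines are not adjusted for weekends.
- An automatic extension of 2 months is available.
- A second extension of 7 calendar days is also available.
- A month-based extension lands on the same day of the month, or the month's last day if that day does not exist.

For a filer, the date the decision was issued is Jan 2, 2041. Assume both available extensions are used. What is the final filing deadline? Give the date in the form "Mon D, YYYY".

1 month from Jan 2, 2041 is Feb 2, 2041.
No adjustment is made for weekends or holidays, so Feb 2, 2041 stands.
Applying the 2 months extension: 2 months after Feb 2, 2041 is Apr 2, 2041.
Apr 2, 2041 is a Tuesday; no weekend or holiday adjustment applies.
Add the 7 calendar-day extension to Apr 2, 2041: Apr 9, 2041.
Apr 9, 2041 falls on a Tuesday. The rules make no weekend/holiday allowance, so it remains Apr 9, 2041.
Final deadline: Apr 9, 2041.

Apr 9, 2041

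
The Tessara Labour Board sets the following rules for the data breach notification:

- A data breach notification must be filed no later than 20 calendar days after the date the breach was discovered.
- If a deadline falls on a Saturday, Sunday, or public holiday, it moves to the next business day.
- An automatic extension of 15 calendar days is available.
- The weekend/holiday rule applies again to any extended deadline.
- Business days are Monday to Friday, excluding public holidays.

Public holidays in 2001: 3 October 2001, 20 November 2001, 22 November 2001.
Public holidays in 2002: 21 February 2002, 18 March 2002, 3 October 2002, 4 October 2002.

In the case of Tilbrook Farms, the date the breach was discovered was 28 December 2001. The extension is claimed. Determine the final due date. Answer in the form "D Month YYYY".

1 February 2002

20 calendar days after 28 December 2001 is 17 January 2002.
17 January 2002 (Thursday) is already a business day.
Applying the 15-calendar-day extension: 17 January 2002 + 15 days = 1 February 2002.
1 February 2002 is a Friday and not a listed holiday, so it stands.
The final due date is 1 February 2002.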